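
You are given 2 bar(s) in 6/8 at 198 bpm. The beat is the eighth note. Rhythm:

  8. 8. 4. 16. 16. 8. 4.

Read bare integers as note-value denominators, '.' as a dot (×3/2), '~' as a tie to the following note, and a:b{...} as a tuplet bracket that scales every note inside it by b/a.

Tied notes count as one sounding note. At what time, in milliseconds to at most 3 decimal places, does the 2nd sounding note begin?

note 2 onset = 3/2b = 454.545ms

1. 0.0ms @ 0 + 454.545ms (3/2)
2. 454.545ms @ 3/2 + 454.545ms (3/2)
3. 909.091ms @ 3 + 909.091ms (3)
4. 1818.182ms @ 6 + 227.273ms (3/4)
5. 2045.455ms @ 27/4 + 227.273ms (3/4)
6. 2272.727ms @ 15/2 + 454.545ms (3/2)
7. 2727.273ms @ 9 + 909.091ms (3)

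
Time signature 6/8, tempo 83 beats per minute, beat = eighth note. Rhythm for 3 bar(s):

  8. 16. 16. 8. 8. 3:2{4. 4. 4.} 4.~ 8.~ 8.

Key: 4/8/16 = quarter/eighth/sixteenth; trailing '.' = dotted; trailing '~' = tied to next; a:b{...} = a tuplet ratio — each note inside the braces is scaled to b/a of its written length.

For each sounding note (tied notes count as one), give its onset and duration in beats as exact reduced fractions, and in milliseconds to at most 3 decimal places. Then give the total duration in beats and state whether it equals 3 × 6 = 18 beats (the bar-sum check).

1) 0.0ms=0b +1084.337ms=3/2b
2) 1084.337ms=3/2b +542.169ms=3/4b
3) 1626.506ms=9/4b +542.169ms=3/4b
4) 2168.675ms=3b +1084.337ms=3/2b
5) 3253.012ms=9/2b +1084.337ms=3/2b
6) 4337.349ms=6b +1445.783ms=2b
7) 5783.133ms=8b +1445.783ms=2b
8) 7228.916ms=10b +1445.783ms=2b
9) 8674.699ms=12b +4337.349ms=6b
Σ=18b of 18 (83bpm 6/8) — PASS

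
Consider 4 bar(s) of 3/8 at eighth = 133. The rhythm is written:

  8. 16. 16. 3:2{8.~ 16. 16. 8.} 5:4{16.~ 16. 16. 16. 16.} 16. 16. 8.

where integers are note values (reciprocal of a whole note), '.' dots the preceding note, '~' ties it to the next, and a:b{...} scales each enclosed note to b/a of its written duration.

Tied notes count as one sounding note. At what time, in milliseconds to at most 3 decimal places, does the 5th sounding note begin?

1. 0.0ms @ 0 + 676.692ms (3/2)
2. 676.692ms @ 3/2 + 338.346ms (3/4)
3. 1015.038ms @ 9/4 + 338.346ms (3/4)
4. 1353.383ms @ 3 + 676.692ms (3/2)
5. 2030.075ms @ 9/2 + 225.564ms (1/2)
6. 2255.639ms @ 5 + 451.128ms (1)
7. 2706.767ms @ 6 + 541.353ms (6/5)
8. 3248.12ms @ 36/5 + 270.677ms (3/5)
9. 3518.797ms @ 39/5 + 270.677ms (3/5)
10. 3789.474ms @ 42/5 + 270.677ms (3/5)
11. 4060.15ms @ 9 + 338.346ms (3/4)
12. 4398.496ms @ 39/4 + 338.346ms (3/4)
13. 4736.842ms @ 21/2 + 676.692ms (3/2)

note 5 onset = 9/2b = 2030.075ms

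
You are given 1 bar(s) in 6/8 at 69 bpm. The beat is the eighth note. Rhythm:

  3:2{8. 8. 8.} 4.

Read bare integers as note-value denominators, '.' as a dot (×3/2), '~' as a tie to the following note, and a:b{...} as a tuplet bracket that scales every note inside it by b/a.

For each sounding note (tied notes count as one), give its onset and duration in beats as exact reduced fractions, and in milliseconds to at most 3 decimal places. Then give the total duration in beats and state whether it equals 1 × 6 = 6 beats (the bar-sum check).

1) 0.0ms=0b +869.565ms=1b
2) 869.565ms=1b +869.565ms=1b
3) 1739.13ms=2b +869.565ms=1b
4) 2608.696ms=3b +2608.696ms=3b
Σ=6b of 6 (69bpm 6/8) — PASS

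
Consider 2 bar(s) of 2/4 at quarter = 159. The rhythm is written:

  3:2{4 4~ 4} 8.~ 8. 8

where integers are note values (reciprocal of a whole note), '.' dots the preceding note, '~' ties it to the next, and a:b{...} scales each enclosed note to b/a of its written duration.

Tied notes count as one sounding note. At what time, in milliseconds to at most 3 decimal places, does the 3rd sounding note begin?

note 3 onset = 2b = 754.717ms

1. 0.0ms @ 0 + 251.572ms (2/3)
2. 251.572ms @ 2/3 + 503.145ms (4/3)
3. 754.717ms @ 2 + 566.038ms (3/2)
4. 1320.755ms @ 7/2 + 188.679ms (1/2)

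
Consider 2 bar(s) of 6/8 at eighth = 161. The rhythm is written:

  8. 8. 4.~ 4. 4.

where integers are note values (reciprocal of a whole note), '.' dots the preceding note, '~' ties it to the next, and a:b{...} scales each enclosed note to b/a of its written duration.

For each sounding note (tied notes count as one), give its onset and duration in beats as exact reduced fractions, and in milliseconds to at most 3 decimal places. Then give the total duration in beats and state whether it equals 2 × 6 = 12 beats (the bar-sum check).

1) 0.0ms=0b +559.006ms=3/2b
2) 559.006ms=3/2b +559.006ms=3/2b
3) 1118.012ms=3b +2236.025ms=6b
4) 3354.037ms=9b +1118.012ms=3b
Σ=12b of 12 (161bpm 6/8) — PASS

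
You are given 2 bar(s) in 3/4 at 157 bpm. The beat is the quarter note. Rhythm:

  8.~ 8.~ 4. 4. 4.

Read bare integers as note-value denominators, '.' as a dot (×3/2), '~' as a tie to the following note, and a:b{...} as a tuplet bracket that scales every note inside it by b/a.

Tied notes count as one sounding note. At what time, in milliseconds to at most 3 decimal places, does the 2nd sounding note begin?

note 2 onset = 3b = 1146.497ms

1. 0.0ms @ 0 + 1146.497ms (3)
2. 1146.497ms @ 3 + 573.248ms (3/2)
3. 1719.745ms @ 9/2 + 573.248ms (3/2)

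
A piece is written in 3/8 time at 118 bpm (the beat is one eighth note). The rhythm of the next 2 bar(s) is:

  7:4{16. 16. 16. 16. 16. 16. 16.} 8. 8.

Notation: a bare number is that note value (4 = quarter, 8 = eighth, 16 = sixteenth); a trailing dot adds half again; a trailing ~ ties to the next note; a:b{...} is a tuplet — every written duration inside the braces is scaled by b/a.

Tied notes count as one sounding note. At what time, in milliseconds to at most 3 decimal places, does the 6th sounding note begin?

note 6 onset = 15/7b = 1089.588ms

1. 0.0ms @ 0 + 217.918ms (3/7)
2. 217.918ms @ 3/7 + 217.918ms (3/7)
3. 435.835ms @ 6/7 + 217.918ms (3/7)
4. 653.753ms @ 9/7 + 217.918ms (3/7)
5. 871.671ms @ 12/7 + 217.918ms (3/7)
6. 1089.588ms @ 15/7 + 217.918ms (3/7)
7. 1307.506ms @ 18/7 + 217.918ms (3/7)
8. 1525.424ms @ 3 + 762.712ms (3/2)
9. 2288.136ms @ 9/2 + 762.712ms (3/2)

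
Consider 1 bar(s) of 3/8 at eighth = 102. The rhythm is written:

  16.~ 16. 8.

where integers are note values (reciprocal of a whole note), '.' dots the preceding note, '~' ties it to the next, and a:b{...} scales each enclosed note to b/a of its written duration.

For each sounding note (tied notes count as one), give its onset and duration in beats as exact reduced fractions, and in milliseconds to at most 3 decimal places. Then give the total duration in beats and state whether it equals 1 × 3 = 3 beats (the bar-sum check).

1) 0.0ms=0b +882.353ms=3/2b
2) 882.353ms=3/2b +882.353ms=3/2b
Σ=3b of 3 (102bpm 3/8) — PASS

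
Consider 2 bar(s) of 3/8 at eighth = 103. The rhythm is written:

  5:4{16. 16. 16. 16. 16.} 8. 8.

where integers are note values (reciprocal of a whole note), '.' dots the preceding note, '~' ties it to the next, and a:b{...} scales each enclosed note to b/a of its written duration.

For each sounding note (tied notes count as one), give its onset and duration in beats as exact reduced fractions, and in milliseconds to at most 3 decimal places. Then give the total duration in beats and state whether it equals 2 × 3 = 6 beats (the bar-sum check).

1) 0.0ms=0b +349.515ms=3/5b
2) 349.515ms=3/5b +349.515ms=3/5b
3) 699.029ms=6/5b +349.515ms=3/5b
4) 1048.544ms=9/5b +349.515ms=3/5b
5) 1398.058ms=12/5b +349.515ms=3/5b
6) 1747.573ms=3b +873.786ms=3/2b
7) 2621.359ms=9/2b +873.786ms=3/2b
Σ=6b of 6 (103bpm 3/8) — PASS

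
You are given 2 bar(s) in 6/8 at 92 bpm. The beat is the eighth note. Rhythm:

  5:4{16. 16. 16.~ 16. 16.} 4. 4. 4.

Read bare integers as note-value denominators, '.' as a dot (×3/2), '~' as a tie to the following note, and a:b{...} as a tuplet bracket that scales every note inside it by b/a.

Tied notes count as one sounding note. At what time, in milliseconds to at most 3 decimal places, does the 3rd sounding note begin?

1. 0.0ms @ 0 + 391.304ms (3/5)
2. 391.304ms @ 3/5 + 391.304ms (3/5)
3. 782.609ms @ 6/5 + 782.609ms (6/5)
4. 1565.217ms @ 12/5 + 391.304ms (3/5)
5. 1956.522ms @ 3 + 1956.522ms (3)
6. 3913.043ms @ 6 + 1956.522ms (3)
7. 5869.565ms @ 9 + 1956.522ms (3)

note 3 onset = 6/5b = 782.609ms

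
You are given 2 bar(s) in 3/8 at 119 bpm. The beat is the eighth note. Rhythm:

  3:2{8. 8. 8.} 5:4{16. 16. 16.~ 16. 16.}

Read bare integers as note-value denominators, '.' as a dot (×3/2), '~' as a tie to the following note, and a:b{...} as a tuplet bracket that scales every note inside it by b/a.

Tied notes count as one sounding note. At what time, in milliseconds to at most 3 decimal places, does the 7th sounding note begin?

1. 0.0ms @ 0 + 504.202ms (1)
2. 504.202ms @ 1 + 504.202ms (1)
3. 1008.403ms @ 2 + 504.202ms (1)
4. 1512.605ms @ 3 + 302.521ms (3/5)
5. 1815.126ms @ 18/5 + 302.521ms (3/5)
6. 2117.647ms @ 21/5 + 605.042ms (6/5)
7. 2722.689ms @ 27/5 + 302.521ms (3/5)

note 7 onset = 27/5b = 2722.689ms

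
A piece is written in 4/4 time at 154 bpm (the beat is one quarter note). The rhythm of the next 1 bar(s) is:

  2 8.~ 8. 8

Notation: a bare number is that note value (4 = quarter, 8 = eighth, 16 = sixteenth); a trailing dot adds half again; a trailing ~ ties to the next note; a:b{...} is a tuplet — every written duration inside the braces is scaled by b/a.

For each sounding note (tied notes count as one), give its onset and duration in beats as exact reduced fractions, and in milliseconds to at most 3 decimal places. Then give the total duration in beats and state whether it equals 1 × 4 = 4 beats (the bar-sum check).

1) 0.0ms=0b +779.221ms=2b
2) 779.221ms=2b +584.416ms=3/2b
3) 1363.636ms=7/2b +194.805ms=1/2b
Σ=4b of 4 (154bpm 4/4) — PASS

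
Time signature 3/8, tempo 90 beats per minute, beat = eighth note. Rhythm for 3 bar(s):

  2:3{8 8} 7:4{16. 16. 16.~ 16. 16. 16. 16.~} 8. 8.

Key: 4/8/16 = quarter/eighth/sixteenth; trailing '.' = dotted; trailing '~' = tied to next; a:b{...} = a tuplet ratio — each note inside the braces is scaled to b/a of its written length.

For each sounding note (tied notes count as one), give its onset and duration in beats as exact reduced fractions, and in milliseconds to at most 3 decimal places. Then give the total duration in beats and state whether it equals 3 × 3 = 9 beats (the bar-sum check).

1) 0.0ms=0b +1000.0ms=3/2b
2) 1000.0ms=3/2b +1000.0ms=3/2b
3) 2000.0ms=3b +285.714ms=3/7b
4) 2285.714ms=24/7b +285.714ms=3/7b
5) 2571.429ms=27/7b +571.429ms=6/7b
6) 3142.857ms=33/7b +285.714ms=3/7b
7) 3428.571ms=36/7b +285.714ms=3/7b
8) 3714.286ms=39/7b +1285.714ms=27/14b
9) 5000.0ms=15/2b +1000.0ms=3/2b
Σ=9b of 9 (90bpm 3/8) — PASS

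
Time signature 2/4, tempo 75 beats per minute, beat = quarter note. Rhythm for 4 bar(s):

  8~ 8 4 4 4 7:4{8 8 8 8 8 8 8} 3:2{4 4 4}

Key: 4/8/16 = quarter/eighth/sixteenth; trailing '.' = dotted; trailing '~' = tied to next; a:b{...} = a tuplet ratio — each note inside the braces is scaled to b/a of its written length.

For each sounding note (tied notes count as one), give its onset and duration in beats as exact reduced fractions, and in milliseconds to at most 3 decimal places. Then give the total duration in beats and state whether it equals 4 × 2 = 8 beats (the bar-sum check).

1) 0.0ms=0b +800.0ms=1b
2) 800.0ms=1b +800.0ms=1b
3) 1600.0ms=2b +800.0ms=1b
4) 2400.0ms=3b +800.0ms=1b
5) 3200.0ms=4b +228.571ms=2/7b
6) 3428.571ms=30/7b +228.571ms=2/7b
7) 3657.143ms=32/7b +228.571ms=2/7b
8) 3885.714ms=34/7b +228.571ms=2/7b
9) 4114.286ms=36/7b +228.571ms=2/7b
10) 4342.857ms=38/7b +228.571ms=2/7b
11) 4571.429ms=40/7b +228.571ms=2/7b
12) 4800.0ms=6b +533.333ms=2/3b
13) 5333.333ms=20/3b +533.333ms=2/3b
14) 5866.667ms=22/3b +533.333ms=2/3b
Σ=8b of 8 (75bpm 2/4) — PASS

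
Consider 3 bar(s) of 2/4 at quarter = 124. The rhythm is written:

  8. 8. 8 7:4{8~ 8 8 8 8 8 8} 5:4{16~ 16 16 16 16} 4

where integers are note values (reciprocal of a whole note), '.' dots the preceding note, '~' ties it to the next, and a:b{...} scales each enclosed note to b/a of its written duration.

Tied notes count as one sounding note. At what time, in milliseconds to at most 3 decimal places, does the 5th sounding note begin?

1. 0.0ms @ 0 + 362.903ms (3/4)
2. 362.903ms @ 3/4 + 362.903ms (3/4)
3. 725.806ms @ 3/2 + 241.935ms (1/2)
4. 967.742ms @ 2 + 276.498ms (4/7)
5. 1244.24ms @ 18/7 + 138.249ms (2/7)
6. 1382.488ms @ 20/7 + 138.249ms (2/7)
7. 1520.737ms @ 22/7 + 138.249ms (2/7)
8. 1658.986ms @ 24/7 + 138.249ms (2/7)
9. 1797.235ms @ 26/7 + 138.249ms (2/7)
10. 1935.484ms @ 4 + 193.548ms (2/5)
11. 2129.032ms @ 22/5 + 96.774ms (1/5)
12. 2225.806ms @ 23/5 + 96.774ms (1/5)
13. 2322.581ms @ 24/5 + 96.774ms (1/5)
14. 2419.355ms @ 5 + 483.871ms (1)

note 5 onset = 18/7b = 1244.24ms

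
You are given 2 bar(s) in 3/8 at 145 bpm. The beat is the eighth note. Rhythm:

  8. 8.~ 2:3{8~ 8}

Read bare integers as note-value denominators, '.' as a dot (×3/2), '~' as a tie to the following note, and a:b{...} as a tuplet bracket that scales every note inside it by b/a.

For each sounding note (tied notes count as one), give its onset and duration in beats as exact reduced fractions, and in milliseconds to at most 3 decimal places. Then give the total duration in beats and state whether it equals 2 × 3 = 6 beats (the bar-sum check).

1) 0.0ms=0b +620.69ms=3/2b
2) 620.69ms=3/2b +1862.069ms=9/2b
Σ=6b of 6 (145bpm 3/8) — PASS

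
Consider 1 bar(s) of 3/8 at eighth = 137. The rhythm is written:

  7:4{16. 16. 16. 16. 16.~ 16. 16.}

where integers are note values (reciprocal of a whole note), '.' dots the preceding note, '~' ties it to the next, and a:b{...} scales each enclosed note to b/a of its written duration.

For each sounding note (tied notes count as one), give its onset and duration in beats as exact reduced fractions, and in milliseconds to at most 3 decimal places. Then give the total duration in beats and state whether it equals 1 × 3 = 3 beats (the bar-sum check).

1) 0.0ms=0b +187.696ms=3/7b
2) 187.696ms=3/7b +187.696ms=3/7b
3) 375.391ms=6/7b +187.696ms=3/7b
4) 563.087ms=9/7b +187.696ms=3/7b
5) 750.782ms=12/7b +375.391ms=6/7b
6) 1126.173ms=18/7b +187.696ms=3/7b
Σ=3b of 3 (137bpm 3/8) — PASS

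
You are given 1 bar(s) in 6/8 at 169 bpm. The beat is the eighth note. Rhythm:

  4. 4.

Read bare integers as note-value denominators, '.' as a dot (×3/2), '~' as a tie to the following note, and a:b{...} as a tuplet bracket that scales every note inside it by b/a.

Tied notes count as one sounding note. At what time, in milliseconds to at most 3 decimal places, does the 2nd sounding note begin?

note 2 onset = 3b = 1065.089ms

1. 0.0ms @ 0 + 1065.089ms (3)
2. 1065.089ms @ 3 + 1065.089ms (3)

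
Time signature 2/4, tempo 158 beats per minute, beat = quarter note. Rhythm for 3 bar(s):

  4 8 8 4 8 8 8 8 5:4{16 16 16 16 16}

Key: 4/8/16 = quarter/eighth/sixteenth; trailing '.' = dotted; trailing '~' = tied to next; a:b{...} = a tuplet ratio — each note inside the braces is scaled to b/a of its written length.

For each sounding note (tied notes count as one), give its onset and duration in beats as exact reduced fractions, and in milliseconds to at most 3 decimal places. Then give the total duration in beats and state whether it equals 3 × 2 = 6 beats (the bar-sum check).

1) 0.0ms=0b +379.747ms=1b
2) 379.747ms=1b +189.873ms=1/2b
3) 569.62ms=3/2b +189.873ms=1/2b
4) 759.494ms=2b +379.747ms=1b
5) 1139.241ms=3b +189.873ms=1/2b
6) 1329.114ms=7/2b +189.873ms=1/2b
7) 1518.987ms=4b +189.873ms=1/2b
8) 1708.861ms=9/2b +189.873ms=1/2b
9) 1898.734ms=5b +75.949ms=1/5b
10) 1974.684ms=26/5b +75.949ms=1/5b
11) 2050.633ms=27/5b +75.949ms=1/5b
12) 2126.582ms=28/5b +75.949ms=1/5b
13) 2202.532ms=29/5b +75.949ms=1/5b
Σ=6b of 6 (158bpm 2/4) — PASS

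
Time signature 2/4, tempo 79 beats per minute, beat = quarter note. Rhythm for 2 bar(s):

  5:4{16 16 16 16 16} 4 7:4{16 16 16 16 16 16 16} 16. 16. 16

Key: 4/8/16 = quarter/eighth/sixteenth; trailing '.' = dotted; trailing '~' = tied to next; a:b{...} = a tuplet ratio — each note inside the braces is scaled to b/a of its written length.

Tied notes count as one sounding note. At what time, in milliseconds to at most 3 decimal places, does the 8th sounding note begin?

note 8 onset = 15/7b = 1627.486ms

1. 0.0ms @ 0 + 151.899ms (1/5)
2. 151.899ms @ 1/5 + 151.899ms (1/5)
3. 303.797ms @ 2/5 + 151.899ms (1/5)
4. 455.696ms @ 3/5 + 151.899ms (1/5)
5. 607.595ms @ 4/5 + 151.899ms (1/5)
6. 759.494ms @ 1 + 759.494ms (1)
7. 1518.987ms @ 2 + 108.499ms (1/7)
8. 1627.486ms @ 15/7 + 108.499ms (1/7)
9. 1735.986ms @ 16/7 + 108.499ms (1/7)
10. 1844.485ms @ 17/7 + 108.499ms (1/7)
11. 1952.984ms @ 18/7 + 108.499ms (1/7)
12. 2061.483ms @ 19/7 + 108.499ms (1/7)
13. 2169.982ms @ 20/7 + 108.499ms (1/7)
14. 2278.481ms @ 3 + 284.81ms (3/8)
15. 2563.291ms @ 27/8 + 284.81ms (3/8)
16. 2848.101ms @ 15/4 + 189.873ms (1/4)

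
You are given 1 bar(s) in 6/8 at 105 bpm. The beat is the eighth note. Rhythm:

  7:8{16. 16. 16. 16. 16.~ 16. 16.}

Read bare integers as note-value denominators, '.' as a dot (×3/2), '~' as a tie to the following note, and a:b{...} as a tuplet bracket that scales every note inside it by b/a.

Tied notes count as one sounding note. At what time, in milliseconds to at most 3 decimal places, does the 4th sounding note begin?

note 4 onset = 18/7b = 1469.388ms

1. 0.0ms @ 0 + 489.796ms (6/7)
2. 489.796ms @ 6/7 + 489.796ms (6/7)
3. 979.592ms @ 12/7 + 489.796ms (6/7)
4. 1469.388ms @ 18/7 + 489.796ms (6/7)
5. 1959.184ms @ 24/7 + 979.592ms (12/7)
6. 2938.776ms @ 36/7 + 489.796ms (6/7)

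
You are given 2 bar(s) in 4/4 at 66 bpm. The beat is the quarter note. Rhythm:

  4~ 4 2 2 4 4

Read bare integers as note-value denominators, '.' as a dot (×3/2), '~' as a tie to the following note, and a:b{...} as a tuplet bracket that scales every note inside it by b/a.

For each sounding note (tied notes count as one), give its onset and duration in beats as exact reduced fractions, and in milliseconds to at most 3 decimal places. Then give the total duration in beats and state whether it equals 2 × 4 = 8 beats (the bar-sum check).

1) 0.0ms=0b +1818.182ms=2b
2) 1818.182ms=2b +1818.182ms=2b
3) 3636.364ms=4b +1818.182ms=2b
4) 5454.545ms=6b +909.091ms=1b
5) 6363.636ms=7b +909.091ms=1b
Σ=8b of 8 (66bpm 4/4) — PASS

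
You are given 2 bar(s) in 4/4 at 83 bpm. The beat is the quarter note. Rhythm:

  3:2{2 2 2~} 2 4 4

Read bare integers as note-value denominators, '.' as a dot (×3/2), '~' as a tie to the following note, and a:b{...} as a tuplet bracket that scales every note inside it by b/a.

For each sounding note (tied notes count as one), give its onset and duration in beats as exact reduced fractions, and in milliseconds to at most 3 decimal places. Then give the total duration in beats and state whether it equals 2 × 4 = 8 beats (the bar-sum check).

1) 0.0ms=0b +963.855ms=4/3b
2) 963.855ms=4/3b +963.855ms=4/3b
3) 1927.711ms=8/3b +2409.639ms=10/3b
4) 4337.349ms=6b +722.892ms=1b
5) 5060.241ms=7b +722.892ms=1b
Σ=8b of 8 (83bpm 4/4) — PASS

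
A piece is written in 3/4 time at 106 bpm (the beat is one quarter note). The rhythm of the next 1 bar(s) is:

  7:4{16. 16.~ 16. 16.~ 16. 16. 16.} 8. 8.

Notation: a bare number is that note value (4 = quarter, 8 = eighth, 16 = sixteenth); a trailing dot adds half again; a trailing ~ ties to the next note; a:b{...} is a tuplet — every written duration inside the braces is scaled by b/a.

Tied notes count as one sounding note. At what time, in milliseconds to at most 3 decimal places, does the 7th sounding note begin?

note 7 onset = 9/4b = 1273.585ms

1. 0.0ms @ 0 + 121.294ms (3/14)
2. 121.294ms @ 3/14 + 242.588ms (3/7)
3. 363.881ms @ 9/14 + 242.588ms (3/7)
4. 606.469ms @ 15/14 + 121.294ms (3/14)
5. 727.763ms @ 9/7 + 121.294ms (3/14)
6. 849.057ms @ 3/2 + 424.528ms (3/4)
7. 1273.585ms @ 9/4 + 424.528ms (3/4)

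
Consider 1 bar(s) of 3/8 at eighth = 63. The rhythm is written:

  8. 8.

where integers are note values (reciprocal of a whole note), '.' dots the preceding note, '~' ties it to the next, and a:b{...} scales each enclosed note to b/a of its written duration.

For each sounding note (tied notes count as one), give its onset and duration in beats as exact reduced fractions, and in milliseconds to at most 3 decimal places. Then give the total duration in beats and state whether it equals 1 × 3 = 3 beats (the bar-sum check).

1) 0.0ms=0b +1428.571ms=3/2b
2) 1428.571ms=3/2b +1428.571ms=3/2b
Σ=3b of 3 (63bpm 3/8) — PASS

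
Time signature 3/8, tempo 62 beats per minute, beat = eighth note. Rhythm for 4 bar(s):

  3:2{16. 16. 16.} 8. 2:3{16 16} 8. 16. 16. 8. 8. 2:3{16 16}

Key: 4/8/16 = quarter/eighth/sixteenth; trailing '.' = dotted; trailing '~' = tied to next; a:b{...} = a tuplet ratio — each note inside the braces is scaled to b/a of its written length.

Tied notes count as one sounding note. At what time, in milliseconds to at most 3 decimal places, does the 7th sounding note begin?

note 7 onset = 9/2b = 4354.839ms

1. 0.0ms @ 0 + 483.871ms (1/2)
2. 483.871ms @ 1/2 + 483.871ms (1/2)
3. 967.742ms @ 1 + 483.871ms (1/2)
4. 1451.613ms @ 3/2 + 1451.613ms (3/2)
5. 2903.226ms @ 3 + 725.806ms (3/4)
6. 3629.032ms @ 15/4 + 725.806ms (3/4)
7. 4354.839ms @ 9/2 + 1451.613ms (3/2)
8. 5806.452ms @ 6 + 725.806ms (3/4)
9. 6532.258ms @ 27/4 + 725.806ms (3/4)
10. 7258.065ms @ 15/2 + 1451.613ms (3/2)
11. 8709.677ms @ 9 + 1451.613ms (3/2)
12. 10161.29ms @ 21/2 + 725.806ms (3/4)
13. 10887.097ms @ 45/4 + 725.806ms (3/4)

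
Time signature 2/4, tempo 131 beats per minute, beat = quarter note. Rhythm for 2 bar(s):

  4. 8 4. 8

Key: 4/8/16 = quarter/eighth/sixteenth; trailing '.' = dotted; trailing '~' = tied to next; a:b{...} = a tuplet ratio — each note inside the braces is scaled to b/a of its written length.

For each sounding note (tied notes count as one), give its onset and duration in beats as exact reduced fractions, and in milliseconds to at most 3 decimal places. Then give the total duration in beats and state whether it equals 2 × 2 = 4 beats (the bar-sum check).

1) 0.0ms=0b +687.023ms=3/2b
2) 687.023ms=3/2b +229.008ms=1/2b
3) 916.031ms=2b +687.023ms=3/2b
4) 1603.053ms=7/2b +229.008ms=1/2b
Σ=4b of 4 (131bpm 2/4) — PASS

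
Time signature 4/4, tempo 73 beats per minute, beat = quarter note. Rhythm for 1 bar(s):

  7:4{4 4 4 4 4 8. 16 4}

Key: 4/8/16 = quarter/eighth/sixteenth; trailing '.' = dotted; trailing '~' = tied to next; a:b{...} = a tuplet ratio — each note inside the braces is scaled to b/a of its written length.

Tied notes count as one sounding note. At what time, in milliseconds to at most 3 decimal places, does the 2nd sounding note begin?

1. 0.0ms @ 0 + 469.667ms (4/7)
2. 469.667ms @ 4/7 + 469.667ms (4/7)
3. 939.335ms @ 8/7 + 469.667ms (4/7)
4. 1409.002ms @ 12/7 + 469.667ms (4/7)
5. 1878.669ms @ 16/7 + 469.667ms (4/7)
6. 2348.337ms @ 20/7 + 352.25ms (3/7)
7. 2700.587ms @ 23/7 + 117.417ms (1/7)
8. 2818.004ms @ 24/7 + 469.667ms (4/7)

note 2 onset = 4/7b = 469.667ms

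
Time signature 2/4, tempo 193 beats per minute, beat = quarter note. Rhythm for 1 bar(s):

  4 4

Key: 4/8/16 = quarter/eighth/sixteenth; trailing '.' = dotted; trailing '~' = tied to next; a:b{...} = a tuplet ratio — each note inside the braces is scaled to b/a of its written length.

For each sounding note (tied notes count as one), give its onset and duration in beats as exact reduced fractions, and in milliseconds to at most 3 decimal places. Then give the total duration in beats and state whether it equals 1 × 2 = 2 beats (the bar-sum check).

1) 0.0ms=0b +310.881ms=1b
2) 310.881ms=1b +310.881ms=1b
Σ=2b of 2 (193bpm 2/4) — PASS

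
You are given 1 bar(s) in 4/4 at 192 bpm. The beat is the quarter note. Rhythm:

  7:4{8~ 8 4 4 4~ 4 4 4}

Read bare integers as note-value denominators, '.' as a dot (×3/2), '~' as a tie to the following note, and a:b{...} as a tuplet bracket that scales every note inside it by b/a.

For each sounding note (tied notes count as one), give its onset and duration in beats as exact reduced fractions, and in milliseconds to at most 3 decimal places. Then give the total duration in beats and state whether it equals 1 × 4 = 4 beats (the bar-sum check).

1) 0.0ms=0b +178.571ms=4/7b
2) 178.571ms=4/7b +178.571ms=4/7b
3) 357.143ms=8/7b +178.571ms=4/7b
4) 535.714ms=12/7b +357.143ms=8/7b
5) 892.857ms=20/7b +178.571ms=4/7b
6) 1071.429ms=24/7b +178.571ms=4/7b
Σ=4b of 4 (192bpm 4/4) — PASS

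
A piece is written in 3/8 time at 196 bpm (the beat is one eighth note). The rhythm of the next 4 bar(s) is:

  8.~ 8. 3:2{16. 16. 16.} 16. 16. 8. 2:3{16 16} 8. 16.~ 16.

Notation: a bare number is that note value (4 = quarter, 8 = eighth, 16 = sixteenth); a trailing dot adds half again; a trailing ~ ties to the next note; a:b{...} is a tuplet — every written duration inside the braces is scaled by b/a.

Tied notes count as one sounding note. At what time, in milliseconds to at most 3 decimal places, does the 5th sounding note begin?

1. 0.0ms @ 0 + 918.367ms (3)
2. 918.367ms @ 3 + 153.061ms (1/2)
3. 1071.429ms @ 7/2 + 153.061ms (1/2)
4. 1224.49ms @ 4 + 153.061ms (1/2)
5. 1377.551ms @ 9/2 + 229.592ms (3/4)
6. 1607.143ms @ 21/4 + 229.592ms (3/4)
7. 1836.735ms @ 6 + 459.184ms (3/2)
8. 2295.918ms @ 15/2 + 229.592ms (3/4)
9. 2525.51ms @ 33/4 + 229.592ms (3/4)
10. 2755.102ms @ 9 + 459.184ms (3/2)
11. 3214.286ms @ 21/2 + 459.184ms (3/2)

note 5 onset = 9/2b = 1377.551ms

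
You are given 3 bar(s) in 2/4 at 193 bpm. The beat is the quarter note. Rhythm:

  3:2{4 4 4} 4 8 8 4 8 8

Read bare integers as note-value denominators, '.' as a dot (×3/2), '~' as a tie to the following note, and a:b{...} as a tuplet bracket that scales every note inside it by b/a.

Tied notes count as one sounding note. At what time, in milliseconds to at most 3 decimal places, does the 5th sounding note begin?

1. 0.0ms @ 0 + 207.254ms (2/3)
2. 207.254ms @ 2/3 + 207.254ms (2/3)
3. 414.508ms @ 4/3 + 207.254ms (2/3)
4. 621.762ms @ 2 + 310.881ms (1)
5. 932.642ms @ 3 + 155.44ms (1/2)
6. 1088.083ms @ 7/2 + 155.44ms (1/2)
7. 1243.523ms @ 4 + 310.881ms (1)
8. 1554.404ms @ 5 + 155.44ms (1/2)
9. 1709.845ms @ 11/2 + 155.44ms (1/2)

note 5 onset = 3b = 932.642ms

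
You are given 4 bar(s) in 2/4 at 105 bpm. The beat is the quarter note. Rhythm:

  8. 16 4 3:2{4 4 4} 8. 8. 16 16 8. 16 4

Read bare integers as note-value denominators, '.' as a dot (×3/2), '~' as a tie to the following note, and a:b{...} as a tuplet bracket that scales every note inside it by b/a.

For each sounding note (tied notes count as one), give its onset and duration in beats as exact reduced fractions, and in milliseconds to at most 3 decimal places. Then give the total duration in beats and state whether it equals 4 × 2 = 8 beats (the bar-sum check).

1) 0.0ms=0b +428.571ms=3/4b
2) 428.571ms=3/4b +142.857ms=1/4b
3) 571.429ms=1b +571.429ms=1b
4) 1142.857ms=2b +380.952ms=2/3b
5) 1523.81ms=8/3b +380.952ms=2/3b
6) 1904.762ms=10/3b +380.952ms=2/3b
7) 2285.714ms=4b +428.571ms=3/4b
8) 2714.286ms=19/4b +428.571ms=3/4b
9) 3142.857ms=11/2b +142.857ms=1/4b
10) 3285.714ms=23/4b +142.857ms=1/4b
11) 3428.571ms=6b +428.571ms=3/4b
12) 3857.143ms=27/4b +142.857ms=1/4b
13) 4000.0ms=7b +571.429ms=1b
Σ=8b of 8 (105bpm 2/4) — PASS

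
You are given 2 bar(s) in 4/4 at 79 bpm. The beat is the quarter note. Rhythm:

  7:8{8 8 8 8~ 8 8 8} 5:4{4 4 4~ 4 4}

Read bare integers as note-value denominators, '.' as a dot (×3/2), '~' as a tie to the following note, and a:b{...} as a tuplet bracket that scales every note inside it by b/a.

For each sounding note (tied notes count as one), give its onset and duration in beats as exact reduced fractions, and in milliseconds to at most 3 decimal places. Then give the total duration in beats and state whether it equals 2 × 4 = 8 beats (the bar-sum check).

1) 0.0ms=0b +433.996ms=4/7b
2) 433.996ms=4/7b +433.996ms=4/7b
3) 867.993ms=8/7b +433.996ms=4/7b
4) 1301.989ms=12/7b +867.993ms=8/7b
5) 2169.982ms=20/7b +433.996ms=4/7b
6) 2603.978ms=24/7b +433.996ms=4/7b
7) 3037.975ms=4b +607.595ms=4/5b
8) 3645.57ms=24/5b +607.595ms=4/5b
9) 4253.165ms=28/5b +1215.19ms=8/5b
10) 5468.354ms=36/5b +607.595ms=4/5b
Σ=8b of 8 (79bpm 4/4) — PASS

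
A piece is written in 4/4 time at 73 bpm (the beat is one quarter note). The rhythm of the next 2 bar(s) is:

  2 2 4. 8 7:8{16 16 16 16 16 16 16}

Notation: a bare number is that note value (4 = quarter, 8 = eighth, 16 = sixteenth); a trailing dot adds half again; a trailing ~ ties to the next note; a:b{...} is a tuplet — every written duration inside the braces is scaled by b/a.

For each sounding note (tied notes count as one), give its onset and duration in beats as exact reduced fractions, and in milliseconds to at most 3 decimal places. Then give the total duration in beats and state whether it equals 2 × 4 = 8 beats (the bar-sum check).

1) 0.0ms=0b +1643.836ms=2b
2) 1643.836ms=2b +1643.836ms=2b
3) 3287.671ms=4b +1232.877ms=3/2b
4) 4520.548ms=11/2b +410.959ms=1/2b
5) 4931.507ms=6b +234.834ms=2/7b
6) 5166.341ms=44/7b +234.834ms=2/7b
7) 5401.174ms=46/7b +234.834ms=2/7b
8) 5636.008ms=48/7b +234.834ms=2/7b
9) 5870.841ms=50/7b +234.834ms=2/7b
10) 6105.675ms=52/7b +234.834ms=2/7b
11) 6340.509ms=54/7b +234.834ms=2/7b
Σ=8b of 8 (73bpm 4/4) — PASS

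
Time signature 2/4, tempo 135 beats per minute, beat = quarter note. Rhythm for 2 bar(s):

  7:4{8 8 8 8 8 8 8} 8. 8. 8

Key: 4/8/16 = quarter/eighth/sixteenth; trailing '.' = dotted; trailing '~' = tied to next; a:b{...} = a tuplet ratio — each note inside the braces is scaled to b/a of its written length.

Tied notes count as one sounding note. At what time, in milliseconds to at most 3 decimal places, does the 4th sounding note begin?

1. 0.0ms @ 0 + 126.984ms (2/7)
2. 126.984ms @ 2/7 + 126.984ms (2/7)
3. 253.968ms @ 4/7 + 126.984ms (2/7)
4. 380.952ms @ 6/7 + 126.984ms (2/7)
5. 507.937ms @ 8/7 + 126.984ms (2/7)
6. 634.921ms @ 10/7 + 126.984ms (2/7)
7. 761.905ms @ 12/7 + 126.984ms (2/7)
8. 888.889ms @ 2 + 333.333ms (3/4)
9. 1222.222ms @ 11/4 + 333.333ms (3/4)
10. 1555.556ms @ 7/2 + 222.222ms (1/2)

note 4 onset = 6/7b = 380.952ms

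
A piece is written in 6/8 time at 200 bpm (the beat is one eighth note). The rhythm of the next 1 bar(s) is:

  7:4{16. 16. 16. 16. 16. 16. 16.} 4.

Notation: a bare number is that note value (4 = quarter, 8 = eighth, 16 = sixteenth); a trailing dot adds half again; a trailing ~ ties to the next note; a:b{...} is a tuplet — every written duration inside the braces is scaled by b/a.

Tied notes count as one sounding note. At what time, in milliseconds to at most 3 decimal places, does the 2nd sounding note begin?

note 2 onset = 3/7b = 128.571ms

1. 0.0ms @ 0 + 128.571ms (3/7)
2. 128.571ms @ 3/7 + 128.571ms (3/7)
3. 257.143ms @ 6/7 + 128.571ms (3/7)
4. 385.714ms @ 9/7 + 128.571ms (3/7)
5. 514.286ms @ 12/7 + 128.571ms (3/7)
6. 642.857ms @ 15/7 + 128.571ms (3/7)
7. 771.429ms @ 18/7 + 128.571ms (3/7)
8. 900.0ms @ 3 + 900.0ms (3)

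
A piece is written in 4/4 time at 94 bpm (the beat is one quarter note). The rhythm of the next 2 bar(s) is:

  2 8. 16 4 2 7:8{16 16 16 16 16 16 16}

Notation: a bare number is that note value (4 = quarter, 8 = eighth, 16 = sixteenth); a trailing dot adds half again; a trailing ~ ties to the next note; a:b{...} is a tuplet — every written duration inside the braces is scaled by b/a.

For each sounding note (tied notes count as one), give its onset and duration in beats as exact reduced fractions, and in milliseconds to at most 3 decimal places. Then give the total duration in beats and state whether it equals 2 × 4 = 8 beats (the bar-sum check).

1) 0.0ms=0b +1276.596ms=2b
2) 1276.596ms=2b +478.723ms=3/4b
3) 1755.319ms=11/4b +159.574ms=1/4b
4) 1914.894ms=3b +638.298ms=1b
5) 2553.191ms=4b +1276.596ms=2b
6) 3829.787ms=6b +182.371ms=2/7b
7) 4012.158ms=44/7b +182.371ms=2/7b
8) 4194.529ms=46/7b +182.371ms=2/7b
9) 4376.9ms=48/7b +182.371ms=2/7b
10) 4559.271ms=50/7b +182.371ms=2/7b
11) 4741.641ms=52/7b +182.371ms=2/7b
12) 4924.012ms=54/7b +182.371ms=2/7b
Σ=8b of 8 (94bpm 4/4) — PASS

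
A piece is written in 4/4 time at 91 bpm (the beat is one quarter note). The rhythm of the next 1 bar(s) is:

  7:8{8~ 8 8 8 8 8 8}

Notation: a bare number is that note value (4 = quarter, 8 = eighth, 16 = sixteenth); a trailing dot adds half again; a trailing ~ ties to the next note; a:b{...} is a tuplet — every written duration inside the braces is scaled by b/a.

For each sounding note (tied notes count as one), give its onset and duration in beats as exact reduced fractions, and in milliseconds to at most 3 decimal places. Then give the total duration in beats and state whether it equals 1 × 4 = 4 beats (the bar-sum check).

1) 0.0ms=0b +753.532ms=8/7b
2) 753.532ms=8/7b +376.766ms=4/7b
3) 1130.298ms=12/7b +376.766ms=4/7b
4) 1507.064ms=16/7b +376.766ms=4/7b
5) 1883.83ms=20/7b +376.766ms=4/7b
6) 2260.597ms=24/7b +376.766ms=4/7b
Σ=4b of 4 (91bpm 4/4) — PASS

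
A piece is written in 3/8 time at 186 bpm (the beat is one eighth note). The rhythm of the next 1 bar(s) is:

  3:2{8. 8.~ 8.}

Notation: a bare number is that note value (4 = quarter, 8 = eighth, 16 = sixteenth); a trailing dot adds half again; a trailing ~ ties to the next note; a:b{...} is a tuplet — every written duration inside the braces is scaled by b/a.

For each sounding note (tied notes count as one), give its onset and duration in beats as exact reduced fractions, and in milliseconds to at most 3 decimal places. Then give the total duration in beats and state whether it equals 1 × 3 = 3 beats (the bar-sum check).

1) 0.0ms=0b +322.581ms=1b
2) 322.581ms=1b +645.161ms=2b
Σ=3b of 3 (186bpm 3/8) — PASS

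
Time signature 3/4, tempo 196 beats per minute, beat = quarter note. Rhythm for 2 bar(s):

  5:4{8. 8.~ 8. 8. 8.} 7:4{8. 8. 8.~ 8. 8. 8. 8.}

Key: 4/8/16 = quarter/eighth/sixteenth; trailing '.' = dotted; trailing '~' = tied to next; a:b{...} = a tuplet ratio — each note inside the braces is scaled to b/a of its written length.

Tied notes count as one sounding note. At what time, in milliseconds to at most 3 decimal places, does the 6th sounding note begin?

1. 0.0ms @ 0 + 183.673ms (3/5)
2. 183.673ms @ 3/5 + 367.347ms (6/5)
3. 551.02ms @ 9/5 + 183.673ms (3/5)
4. 734.694ms @ 12/5 + 183.673ms (3/5)
5. 918.367ms @ 3 + 131.195ms (3/7)
6. 1049.563ms @ 24/7 + 131.195ms (3/7)
7. 1180.758ms @ 27/7 + 262.391ms (6/7)
8. 1443.149ms @ 33/7 + 131.195ms (3/7)
9. 1574.344ms @ 36/7 + 131.195ms (3/7)
10. 1705.539ms @ 39/7 + 131.195ms (3/7)

note 6 onset = 24/7b = 1049.563ms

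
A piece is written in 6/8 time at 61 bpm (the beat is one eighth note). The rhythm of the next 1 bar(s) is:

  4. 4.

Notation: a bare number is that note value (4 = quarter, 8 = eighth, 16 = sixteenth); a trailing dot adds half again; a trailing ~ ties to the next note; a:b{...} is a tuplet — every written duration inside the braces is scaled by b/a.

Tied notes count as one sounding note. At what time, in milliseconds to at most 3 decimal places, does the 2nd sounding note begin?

1. 0.0ms @ 0 + 2950.82ms (3)
2. 2950.82ms @ 3 + 2950.82ms (3)

note 2 onset = 3b = 2950.82ms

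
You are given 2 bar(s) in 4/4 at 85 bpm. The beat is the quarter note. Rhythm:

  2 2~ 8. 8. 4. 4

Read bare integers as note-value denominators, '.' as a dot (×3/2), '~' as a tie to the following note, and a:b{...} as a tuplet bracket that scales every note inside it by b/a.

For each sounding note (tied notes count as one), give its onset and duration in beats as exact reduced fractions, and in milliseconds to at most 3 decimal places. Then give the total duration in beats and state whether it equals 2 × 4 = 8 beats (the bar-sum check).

1) 0.0ms=0b +1411.765ms=2b
2) 1411.765ms=2b +1941.176ms=11/4b
3) 3352.941ms=19/4b +529.412ms=3/4b
4) 3882.353ms=11/2b +1058.824ms=3/2b
5) 4941.176ms=7b +705.882ms=1b
Σ=8b of 8 (85bpm 4/4) — PASS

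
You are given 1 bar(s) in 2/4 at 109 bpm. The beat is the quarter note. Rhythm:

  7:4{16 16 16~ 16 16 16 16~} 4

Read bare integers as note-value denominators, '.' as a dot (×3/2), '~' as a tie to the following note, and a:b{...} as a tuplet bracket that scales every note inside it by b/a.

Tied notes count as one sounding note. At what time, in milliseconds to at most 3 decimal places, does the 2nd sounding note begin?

note 2 onset = 1/7b = 78.637ms

1. 0.0ms @ 0 + 78.637ms (1/7)
2. 78.637ms @ 1/7 + 78.637ms (1/7)
3. 157.274ms @ 2/7 + 157.274ms (2/7)
4. 314.548ms @ 4/7 + 78.637ms (1/7)
5. 393.185ms @ 5/7 + 78.637ms (1/7)
6. 471.822ms @ 6/7 + 629.096ms (8/7)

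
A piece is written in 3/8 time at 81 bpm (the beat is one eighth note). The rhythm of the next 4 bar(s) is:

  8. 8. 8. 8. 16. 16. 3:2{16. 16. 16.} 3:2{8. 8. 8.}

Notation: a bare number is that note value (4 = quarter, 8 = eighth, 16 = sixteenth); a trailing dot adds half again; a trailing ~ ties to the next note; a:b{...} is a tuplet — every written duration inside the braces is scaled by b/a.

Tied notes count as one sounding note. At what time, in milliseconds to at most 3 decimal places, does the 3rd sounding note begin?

1. 0.0ms @ 0 + 1111.111ms (3/2)
2. 1111.111ms @ 3/2 + 1111.111ms (3/2)
3. 2222.222ms @ 3 + 1111.111ms (3/2)
4. 3333.333ms @ 9/2 + 1111.111ms (3/2)
5. 4444.444ms @ 6 + 555.556ms (3/4)
6. 5000.0ms @ 27/4 + 555.556ms (3/4)
7. 5555.556ms @ 15/2 + 370.37ms (1/2)
8. 5925.926ms @ 8 + 370.37ms (1/2)
9. 6296.296ms @ 17/2 + 370.37ms (1/2)
10. 6666.667ms @ 9 + 740.741ms (1)
11. 7407.407ms @ 10 + 740.741ms (1)
12. 8148.148ms @ 11 + 740.741ms (1)

note 3 onset = 3b = 2222.222ms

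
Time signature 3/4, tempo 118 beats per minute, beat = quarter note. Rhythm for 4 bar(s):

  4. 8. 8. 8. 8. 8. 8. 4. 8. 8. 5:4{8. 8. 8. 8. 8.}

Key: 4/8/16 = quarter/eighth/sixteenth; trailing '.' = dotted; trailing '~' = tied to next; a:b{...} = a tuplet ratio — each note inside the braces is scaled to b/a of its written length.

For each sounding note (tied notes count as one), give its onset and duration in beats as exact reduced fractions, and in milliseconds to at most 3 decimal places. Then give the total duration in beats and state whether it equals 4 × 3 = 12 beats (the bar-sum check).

1) 0.0ms=0b +762.712ms=3/2b
2) 762.712ms=3/2b +381.356ms=3/4b
3) 1144.068ms=9/4b +381.356ms=3/4b
4) 1525.424ms=3b +381.356ms=3/4b
5) 1906.78ms=15/4b +381.356ms=3/4b
6) 2288.136ms=9/2b +381.356ms=3/4b
7) 2669.492ms=21/4b +381.356ms=3/4b
8) 3050.847ms=6b +762.712ms=3/2b
9) 3813.559ms=15/2b +381.356ms=3/4b
10) 4194.915ms=33/4b +381.356ms=3/4b
11) 4576.271ms=9b +305.085ms=3/5b
12) 4881.356ms=48/5b +305.085ms=3/5b
13) 5186.441ms=51/5b +305.085ms=3/5b
14) 5491.525ms=54/5b +305.085ms=3/5b
15) 5796.61ms=57/5b +305.085ms=3/5b
Σ=12b of 12 (118bpm 3/4) — PASS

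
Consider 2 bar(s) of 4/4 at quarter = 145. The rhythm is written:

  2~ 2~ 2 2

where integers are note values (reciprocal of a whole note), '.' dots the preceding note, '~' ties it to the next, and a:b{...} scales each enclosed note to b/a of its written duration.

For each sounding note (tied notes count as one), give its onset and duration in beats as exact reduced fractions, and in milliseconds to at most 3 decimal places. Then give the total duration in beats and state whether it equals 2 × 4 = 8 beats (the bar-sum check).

1) 0.0ms=0b +2482.759ms=6b
2) 2482.759ms=6b +827.586ms=2b
Σ=8b of 8 (145bpm 4/4) — PASS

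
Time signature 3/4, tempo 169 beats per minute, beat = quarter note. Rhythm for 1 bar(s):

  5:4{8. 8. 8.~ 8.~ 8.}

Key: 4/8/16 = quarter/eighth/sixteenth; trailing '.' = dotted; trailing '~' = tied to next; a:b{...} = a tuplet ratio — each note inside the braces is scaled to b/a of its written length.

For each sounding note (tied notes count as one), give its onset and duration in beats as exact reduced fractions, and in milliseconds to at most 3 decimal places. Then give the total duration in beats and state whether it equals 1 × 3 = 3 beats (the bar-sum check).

1) 0.0ms=0b +213.018ms=3/5b
2) 213.018ms=3/5b +213.018ms=3/5b
3) 426.036ms=6/5b +639.053ms=9/5b
Σ=3b of 3 (169bpm 3/4) — PASS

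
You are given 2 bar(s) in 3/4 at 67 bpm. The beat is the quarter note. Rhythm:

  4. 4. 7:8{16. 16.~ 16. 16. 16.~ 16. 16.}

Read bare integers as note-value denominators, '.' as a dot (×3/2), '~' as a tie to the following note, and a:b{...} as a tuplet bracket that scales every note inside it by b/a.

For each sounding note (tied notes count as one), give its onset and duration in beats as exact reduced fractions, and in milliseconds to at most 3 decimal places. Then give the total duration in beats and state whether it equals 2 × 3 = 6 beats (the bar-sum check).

1) 0.0ms=0b +1343.284ms=3/2b
2) 1343.284ms=3/2b +1343.284ms=3/2b
3) 2686.567ms=3b +383.795ms=3/7b
4) 3070.362ms=24/7b +767.591ms=6/7b
5) 3837.953ms=30/7b +383.795ms=3/7b
6) 4221.748ms=33/7b +767.591ms=6/7b
7) 4989.339ms=39/7b +383.795ms=3/7b
Σ=6b of 6 (67bpm 3/4) — PASS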